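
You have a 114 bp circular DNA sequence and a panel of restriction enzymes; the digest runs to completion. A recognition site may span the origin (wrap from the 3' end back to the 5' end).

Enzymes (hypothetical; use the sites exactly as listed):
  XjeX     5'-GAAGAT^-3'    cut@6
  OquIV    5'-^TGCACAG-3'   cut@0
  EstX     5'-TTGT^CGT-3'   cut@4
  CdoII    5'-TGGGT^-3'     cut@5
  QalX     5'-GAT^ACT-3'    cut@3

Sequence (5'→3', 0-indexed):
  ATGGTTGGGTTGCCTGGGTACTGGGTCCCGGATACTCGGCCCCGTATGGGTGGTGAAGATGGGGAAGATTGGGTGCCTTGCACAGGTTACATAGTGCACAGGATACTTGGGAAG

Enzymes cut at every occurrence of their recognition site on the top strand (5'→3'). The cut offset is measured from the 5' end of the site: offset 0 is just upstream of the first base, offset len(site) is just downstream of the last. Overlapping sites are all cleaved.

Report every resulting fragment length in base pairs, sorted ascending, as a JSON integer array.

Site scan:
  XjeX (GAAGAT, off=6): starts [54, 63, 110] → cuts [2, 60, 69]
  OquIV (TGCACAG, off=0): starts [78, 94] → cuts [78, 94]
  EstX (TTGTCGT, off=4): no sites
  CdoII (TGGGT, off=5): starts [5, 14, 21, 46, 69] → cuts [10, 19, 26, 51, 74]
  QalX (GATACT, off=3): starts [30, 101] → cuts [33, 104]

All cut coordinates (distinct, sorted): [2, 10, 19, 26, 33, 51, 60, 69, 74, 78, 94, 104]

Fragments:
  2→10: 8 bp
  10→19: 9 bp
  19→26: 7 bp
  26→33: 7 bp
  33→51: 18 bp
  51→60: 9 bp
  60→69: 9 bp
  69→74: 5 bp
  74→78: 4 bp
  78→94: 16 bp
  94→104: 10 bp
  104→2 (wrap): 114-104+2 = 12 bp

[4,5,7,7,8,9,9,9,10,12,16,18]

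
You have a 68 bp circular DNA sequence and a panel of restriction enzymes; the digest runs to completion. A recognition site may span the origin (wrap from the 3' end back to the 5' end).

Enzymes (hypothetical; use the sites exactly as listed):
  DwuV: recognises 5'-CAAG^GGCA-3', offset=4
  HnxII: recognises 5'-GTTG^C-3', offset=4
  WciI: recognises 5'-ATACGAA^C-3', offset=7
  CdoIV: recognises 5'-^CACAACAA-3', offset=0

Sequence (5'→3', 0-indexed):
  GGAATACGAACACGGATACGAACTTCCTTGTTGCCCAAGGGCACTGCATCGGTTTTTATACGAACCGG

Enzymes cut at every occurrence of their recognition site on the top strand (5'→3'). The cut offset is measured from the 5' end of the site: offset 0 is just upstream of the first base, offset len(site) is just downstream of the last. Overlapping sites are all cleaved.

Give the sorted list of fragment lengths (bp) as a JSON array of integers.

[6,11,12,14,25]

Per-enzyme occurrences:
  DwuV (CAAGGGCA, off=4): starts [35] → cuts [39]
  HnxII (GTTGC, off=4): starts [29] → cuts [33]
  WciI (ATACGAAC, off=7): starts [3, 15, 57] → cuts [10, 22, 64]
  CdoIV (CACAACAA, off=0): no sites

Pooled cuts: [10, 22, 33, 39, 64]

Fragment lengths:
  10→22: 12 bp
  22→33: 11 bp
  33→39: 6 bp
  39→64: 25 bp
  64→10 (wrap): 68-64+10 = 14 bp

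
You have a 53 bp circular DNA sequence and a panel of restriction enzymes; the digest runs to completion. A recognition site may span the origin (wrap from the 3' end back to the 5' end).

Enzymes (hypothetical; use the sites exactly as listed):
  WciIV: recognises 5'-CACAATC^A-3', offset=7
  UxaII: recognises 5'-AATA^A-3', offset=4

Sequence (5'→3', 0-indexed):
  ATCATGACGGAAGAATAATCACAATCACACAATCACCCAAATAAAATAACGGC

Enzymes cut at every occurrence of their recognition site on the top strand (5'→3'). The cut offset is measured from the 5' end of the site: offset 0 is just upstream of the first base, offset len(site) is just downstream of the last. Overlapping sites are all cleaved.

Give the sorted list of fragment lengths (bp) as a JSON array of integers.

Per-enzyme occurrences:
  WciIV CACAATCA/7: at [19, 27] ⇒ [26, 34]
  UxaII AATAA/4: at [13, 39, 44] ⇒ [17, 43, 48]

Pooled cuts: [17, 26, 34, 43, 48]

Fragment lengths:
  17→26: 9 bp
  26→34: 8 bp
  34→43: 9 bp
  43→48: 5 bp
  48→17 (wrap): 53-48+17 = 22 bp

[5,8,9,9,22]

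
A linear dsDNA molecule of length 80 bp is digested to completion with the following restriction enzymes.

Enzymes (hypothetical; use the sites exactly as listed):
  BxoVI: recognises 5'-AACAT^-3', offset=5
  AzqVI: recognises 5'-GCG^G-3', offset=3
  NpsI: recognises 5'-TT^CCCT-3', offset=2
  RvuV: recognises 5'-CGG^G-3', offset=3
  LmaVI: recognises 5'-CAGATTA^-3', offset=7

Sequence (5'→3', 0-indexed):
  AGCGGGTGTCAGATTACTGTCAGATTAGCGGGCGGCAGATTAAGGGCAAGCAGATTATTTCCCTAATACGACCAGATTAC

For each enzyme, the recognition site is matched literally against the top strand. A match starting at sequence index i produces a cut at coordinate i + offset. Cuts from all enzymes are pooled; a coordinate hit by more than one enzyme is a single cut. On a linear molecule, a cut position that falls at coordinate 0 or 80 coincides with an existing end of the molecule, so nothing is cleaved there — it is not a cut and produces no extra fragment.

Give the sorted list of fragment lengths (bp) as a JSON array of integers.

[1,1,1,3,3,3,4,8,11,11,15,19]

Site scan:
  BxoVI (AACAT, off=5): no sites
  AzqVI GCGG/3: at [1, 27, 31] ⇒ [4, 30, 34]
  NpsI TTCCCT/2: at [58] ⇒ [60]
  RvuV CGGG/3: at [2, 28] ⇒ [5, 31]
  LmaVI CAGATTA/7: at [9, 20, 35, 50, 72] ⇒ [16, 27, 42, 57, 79]

All cut coordinates (distinct, sorted): [4, 5, 16, 27, 30, 31, 34, 42, 57, 60, 79]

Fragment lengths:
  [0,4): 4 bp
  [4,5): 1 bp
  [5,16): 11 bp
  [16,27): 11 bp
  [27,30): 3 bp
  [30,31): 1 bp
  [31,34): 3 bp
  [34,42): 8 bp
  [42,57): 15 bp
  [57,60): 3 bp
  [60,79): 19 bp
  [79,80): 1 bp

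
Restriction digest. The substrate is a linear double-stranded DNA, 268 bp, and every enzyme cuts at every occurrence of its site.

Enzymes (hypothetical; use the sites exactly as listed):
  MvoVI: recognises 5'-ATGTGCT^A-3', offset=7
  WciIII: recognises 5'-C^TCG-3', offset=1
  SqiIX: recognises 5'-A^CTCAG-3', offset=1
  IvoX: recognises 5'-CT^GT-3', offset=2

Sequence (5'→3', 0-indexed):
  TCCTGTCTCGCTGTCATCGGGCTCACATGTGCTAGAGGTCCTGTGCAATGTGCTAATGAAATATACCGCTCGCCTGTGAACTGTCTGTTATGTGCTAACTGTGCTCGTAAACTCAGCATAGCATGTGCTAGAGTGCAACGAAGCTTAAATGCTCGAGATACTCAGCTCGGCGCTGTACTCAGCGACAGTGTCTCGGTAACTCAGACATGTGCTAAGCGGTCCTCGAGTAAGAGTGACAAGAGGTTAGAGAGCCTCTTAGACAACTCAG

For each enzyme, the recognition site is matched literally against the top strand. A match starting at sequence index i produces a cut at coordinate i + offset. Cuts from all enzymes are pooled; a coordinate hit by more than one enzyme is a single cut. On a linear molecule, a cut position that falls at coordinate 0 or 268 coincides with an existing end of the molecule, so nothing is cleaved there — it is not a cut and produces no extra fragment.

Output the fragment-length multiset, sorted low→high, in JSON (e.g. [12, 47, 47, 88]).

Per-enzyme occurrences:
  MvoVI ATGTGCTA/7: at [26, 47, 89, 122, 206] ⇒ [33, 54, 96, 129, 213]
  WciIII CTCG/1: at [6, 68, 103, 151, 165, 191, 221] ⇒ [7, 69, 104, 152, 166, 192, 222]
  SqiIX ACTCAG/1: at [110, 159, 176, 198, 262] ⇒ [111, 160, 177, 199, 263]
  IvoX CTGT/2: at [2, 10, 40, 73, 80, 84, 98, 172] ⇒ [4, 12, 42, 75, 82, 86, 100, 174]

Pooled cuts: [4, 7, 12, 33, 42, 54, 69, 75, 82, 86, 96, 100, 104, 111, 129, 152, 160, 166, 174, 177, 192, 199, 213, 222, 263]

Fragments:
  [0,4): 4 bp
  [4,7): 3 bp
  [7,12): 5 bp
  [12,33): 21 bp
  [33,42): 9 bp
  [42,54): 12 bp
  [54,69): 15 bp
  [69,75): 6 bp
  [75,82): 7 bp
  [82,86): 4 bp
  [86,96): 10 bp
  [96,100): 4 bp
  [100,104): 4 bp
  [104,111): 7 bp
  [111,129): 18 bp
  [129,152): 23 bp
  [152,160): 8 bp
  [160,166): 6 bp
  [166,174): 8 bp
  [174,177): 3 bp
  [177,192): 15 bp
  [192,199): 7 bp
  [199,213): 14 bp
  [213,222): 9 bp
  [222,263): 41 bp
  [263,268): 5 bp

[3,3,4,4,4,4,5,5,6,6,7,7,7,8,8,9,9,10,12,14,15,15,18,21,23,41]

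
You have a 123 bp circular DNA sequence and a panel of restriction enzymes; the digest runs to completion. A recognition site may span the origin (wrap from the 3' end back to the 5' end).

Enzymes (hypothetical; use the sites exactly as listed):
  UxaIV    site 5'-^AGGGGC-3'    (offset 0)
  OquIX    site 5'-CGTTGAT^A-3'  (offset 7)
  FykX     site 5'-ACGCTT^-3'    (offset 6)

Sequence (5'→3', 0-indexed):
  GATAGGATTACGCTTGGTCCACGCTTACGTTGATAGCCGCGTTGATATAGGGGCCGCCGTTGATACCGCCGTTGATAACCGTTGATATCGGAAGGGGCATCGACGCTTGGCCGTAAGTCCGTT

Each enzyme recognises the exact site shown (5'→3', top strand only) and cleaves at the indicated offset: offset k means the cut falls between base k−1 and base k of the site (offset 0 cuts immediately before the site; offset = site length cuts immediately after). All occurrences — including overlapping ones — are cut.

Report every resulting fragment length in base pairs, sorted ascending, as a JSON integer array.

Site scan:
  UxaIV (AGGGGC, off=0): starts [48, 92] → cuts [48, 92]
  OquIX (CGTTGATA, off=7): starts [27, 39, 57, 69, 79, 119] → cuts [3, 34, 46, 64, 76, 86]
  FykX (ACGCTT, off=6): starts [9, 20, 102] → cuts [15, 26, 108]

Pooled cuts: [3, 15, 26, 34, 46, 48, 64, 76, 86, 92, 108]

Fragments:
  3→15: 12 bp
  15→26: 11 bp
  26→34: 8 bp
  34→46: 12 bp
  46→48: 2 bp
  48→64: 16 bp
  64→76: 12 bp
  76→86: 10 bp
  86→92: 6 bp
  92→108: 16 bp
  108→3 (wrap): 123-108+3 = 18 bp

[2,6,8,10,11,12,12,12,16,16,18]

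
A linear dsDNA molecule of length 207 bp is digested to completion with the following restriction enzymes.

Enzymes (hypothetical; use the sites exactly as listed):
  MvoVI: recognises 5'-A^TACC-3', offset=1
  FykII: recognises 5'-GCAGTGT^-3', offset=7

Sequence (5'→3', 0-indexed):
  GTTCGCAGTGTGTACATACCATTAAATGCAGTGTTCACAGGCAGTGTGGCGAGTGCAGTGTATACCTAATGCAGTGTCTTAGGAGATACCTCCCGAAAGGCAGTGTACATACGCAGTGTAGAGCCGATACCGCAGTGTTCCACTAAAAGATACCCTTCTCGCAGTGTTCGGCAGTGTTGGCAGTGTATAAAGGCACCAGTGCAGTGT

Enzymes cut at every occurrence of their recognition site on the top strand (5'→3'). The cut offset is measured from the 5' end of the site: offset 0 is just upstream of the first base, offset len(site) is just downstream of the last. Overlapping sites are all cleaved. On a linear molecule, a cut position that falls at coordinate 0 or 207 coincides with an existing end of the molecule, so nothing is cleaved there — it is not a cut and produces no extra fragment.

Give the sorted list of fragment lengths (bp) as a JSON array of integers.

Per-enzyme occurrences:
  MvoVI ATACC/1: at [15, 61, 85, 126, 149] ⇒ [16, 62, 86, 127, 150]
  FykII GCAGTGT/7: at [4, 27, 40, 54, 70, 99, 112, 131, 160, 170, 179, 200] ⇒ [11, 34, 47, 61, 77, 106, 119, 138, 167, 177, 186] (position 207 is a terminus of the linear molecule — no cut)

Pooled cuts: [11, 16, 34, 47, 61, 62, 77, 86, 106, 119, 127, 138, 150, 167, 177, 186]

Fragment lengths:
  [0,11): 11 bp
  [11,16): 5 bp
  [16,34): 18 bp
  [34,47): 13 bp
  [47,61): 14 bp
  [61,62): 1 bp
  [62,77): 15 bp
  [77,86): 9 bp
  [86,106): 20 bp
  [106,119): 13 bp
  [119,127): 8 bp
  [127,138): 11 bp
  [138,150): 12 bp
  [150,167): 17 bp
  [167,177): 10 bp
  [177,186): 9 bp
  [186,207): 21 bp

[1,5,8,9,9,10,11,11,12,13,13,14,15,17,18,20,21]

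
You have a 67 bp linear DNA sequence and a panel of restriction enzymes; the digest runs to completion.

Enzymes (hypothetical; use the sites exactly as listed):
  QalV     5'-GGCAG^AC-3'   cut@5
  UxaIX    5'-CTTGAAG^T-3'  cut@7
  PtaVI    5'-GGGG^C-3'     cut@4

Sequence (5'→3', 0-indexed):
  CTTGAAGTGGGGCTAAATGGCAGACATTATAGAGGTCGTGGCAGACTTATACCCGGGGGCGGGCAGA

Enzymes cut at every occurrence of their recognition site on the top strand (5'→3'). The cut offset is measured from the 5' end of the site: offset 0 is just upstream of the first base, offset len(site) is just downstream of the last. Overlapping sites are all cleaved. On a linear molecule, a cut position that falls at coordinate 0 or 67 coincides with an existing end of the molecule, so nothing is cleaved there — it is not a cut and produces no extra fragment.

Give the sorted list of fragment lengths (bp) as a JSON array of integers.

[5,7,8,11,15,21]

Scan for sites:
  QalV GGCAGAC/5: at [18, 39] ⇒ [23, 44]
  UxaIX CTTGAAGT/7: at [0] ⇒ [7]
  PtaVI GGGGC/4: at [8, 55] ⇒ [12, 59]

All cut coordinates (distinct, sorted): [7, 12, 23, 44, 59]

Fragment lengths:
  [0,7): 7 bp
  [7,12): 5 bp
  [12,23): 11 bp
  [23,44): 21 bp
  [44,59): 15 bp
  [59,67): 8 bp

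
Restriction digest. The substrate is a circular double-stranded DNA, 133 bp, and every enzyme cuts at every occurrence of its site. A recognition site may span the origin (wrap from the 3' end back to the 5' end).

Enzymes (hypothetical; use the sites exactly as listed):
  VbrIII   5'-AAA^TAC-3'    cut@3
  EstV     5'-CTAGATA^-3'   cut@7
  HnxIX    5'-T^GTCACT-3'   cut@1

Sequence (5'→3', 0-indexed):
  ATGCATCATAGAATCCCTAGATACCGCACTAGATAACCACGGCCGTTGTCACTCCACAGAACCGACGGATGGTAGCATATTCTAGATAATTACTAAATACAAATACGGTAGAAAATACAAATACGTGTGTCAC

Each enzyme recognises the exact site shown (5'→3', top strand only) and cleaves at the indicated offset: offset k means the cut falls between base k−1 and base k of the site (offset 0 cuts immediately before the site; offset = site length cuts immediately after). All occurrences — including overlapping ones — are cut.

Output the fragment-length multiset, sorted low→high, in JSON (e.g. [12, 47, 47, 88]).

Site scan:
  VbrIII AAATAC/3: at [94, 100, 112, 118] ⇒ [97, 103, 115, 121]
  EstV CTAGATA/7: at [16, 28, 81] ⇒ [23, 35, 88]
  HnxIX TGTCACT/1: at [46] ⇒ [47]

All cut coordinates (distinct, sorted): [23, 35, 47, 88, 97, 103, 115, 121]

Fragment lengths:
  23→35: 12 bp
  35→47: 12 bp
  47→88: 41 bp
  88→97: 9 bp
  97→103: 6 bp
  103→115: 12 bp
  115→121: 6 bp
  121→23 (wrap): 133-121+23 = 35 bp

[6,6,9,12,12,12,35,41]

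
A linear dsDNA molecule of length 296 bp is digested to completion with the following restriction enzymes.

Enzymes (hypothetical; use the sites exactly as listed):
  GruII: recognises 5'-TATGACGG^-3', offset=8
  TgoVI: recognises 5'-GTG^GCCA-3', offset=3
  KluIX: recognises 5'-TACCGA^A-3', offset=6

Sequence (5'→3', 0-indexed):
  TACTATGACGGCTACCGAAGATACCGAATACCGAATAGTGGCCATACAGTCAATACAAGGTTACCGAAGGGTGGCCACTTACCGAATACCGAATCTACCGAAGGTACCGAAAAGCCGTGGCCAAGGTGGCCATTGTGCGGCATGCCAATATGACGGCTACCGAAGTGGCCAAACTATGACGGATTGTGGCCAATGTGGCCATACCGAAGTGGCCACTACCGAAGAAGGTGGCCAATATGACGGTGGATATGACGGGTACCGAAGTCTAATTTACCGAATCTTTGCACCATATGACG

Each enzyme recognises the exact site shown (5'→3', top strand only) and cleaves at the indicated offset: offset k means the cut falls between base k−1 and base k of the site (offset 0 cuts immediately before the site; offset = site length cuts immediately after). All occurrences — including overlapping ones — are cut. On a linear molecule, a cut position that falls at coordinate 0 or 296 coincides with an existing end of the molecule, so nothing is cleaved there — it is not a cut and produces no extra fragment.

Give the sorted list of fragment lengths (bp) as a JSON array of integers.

Scan for sites:
  GruII TATGACGG/8: at [3, 148, 174, 235, 247] ⇒ [11, 156, 182, 243, 255]
  TgoVI GTGGCCA/3: at [37, 70, 116, 125, 164, 185, 194, 208, 227] ⇒ [40, 73, 119, 128, 167, 188, 197, 211, 230]
  KluIX TACCGAA/6: at [12, 21, 28, 61, 79, 86, 95, 104, 157, 201, 216, 256, 271] ⇒ [18, 27, 34, 67, 85, 92, 101, 110, 163, 207, 222, 262, 277]

All cut coordinates (distinct, sorted): [11, 18, 27, 34, 40, 67, 73, 85, 92, 101, 110, 119, 128, 156, 163, 167, 182, 188, 197, 207, 211, 222, 230, 243, 255, 262, 277]

Fragment lengths:
  [0,11): 11 bp
  [11,18): 7 bp
  [18,27): 9 bp
  [27,34): 7 bp
  [34,40): 6 bp
  [40,67): 27 bp
  [67,73): 6 bp
  [73,85): 12 bp
  [85,92): 7 bp
  [92,101): 9 bp
  [101,110): 9 bp
  [110,119): 9 bp
  [119,128): 9 bp
  [128,156): 28 bp
  [156,163): 7 bp
  [163,167): 4 bp
  [167,182): 15 bp
  [182,188): 6 bp
  [188,197): 9 bp
  [197,207): 10 bp
  [207,211): 4 bp
  [211,222): 11 bp
  [222,230): 8 bp
  [230,243): 13 bp
  [243,255): 12 bp
  [255,262): 7 bp
  [262,277): 15 bp
  [277,296): 19 bp

[4,4,6,6,6,7,7,7,7,7,8,9,9,9,9,9,9,10,11,11,12,12,13,15,15,19,27,28]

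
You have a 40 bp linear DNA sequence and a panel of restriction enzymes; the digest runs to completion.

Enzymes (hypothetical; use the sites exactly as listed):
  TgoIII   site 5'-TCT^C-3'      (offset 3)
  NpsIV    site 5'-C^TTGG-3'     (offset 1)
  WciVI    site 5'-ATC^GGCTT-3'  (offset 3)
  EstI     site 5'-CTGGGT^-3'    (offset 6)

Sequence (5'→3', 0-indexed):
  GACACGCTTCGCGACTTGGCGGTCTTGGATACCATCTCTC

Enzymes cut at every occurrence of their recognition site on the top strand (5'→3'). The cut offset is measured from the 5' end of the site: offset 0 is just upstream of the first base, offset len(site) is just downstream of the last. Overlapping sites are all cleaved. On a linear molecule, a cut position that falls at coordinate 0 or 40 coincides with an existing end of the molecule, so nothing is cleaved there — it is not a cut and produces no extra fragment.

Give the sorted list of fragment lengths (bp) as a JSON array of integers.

Scan for sites:
  TgoIII TCTC/3: at [34, 36] ⇒ [37, 39]
  NpsIV CTTGG/1: at [14, 23] ⇒ [15, 24]
  WciVI (ATCGGCTT, off=3): no sites
  EstI (CTGGGT, off=6): no sites

Pooled cuts: [15, 24, 37, 39]

Fragment lengths:
  [0,15): 15 bp
  [15,24): 9 bp
  [24,37): 13 bp
  [37,39): 2 bp
  [39,40): 1 bp

[1,2,9,13,15]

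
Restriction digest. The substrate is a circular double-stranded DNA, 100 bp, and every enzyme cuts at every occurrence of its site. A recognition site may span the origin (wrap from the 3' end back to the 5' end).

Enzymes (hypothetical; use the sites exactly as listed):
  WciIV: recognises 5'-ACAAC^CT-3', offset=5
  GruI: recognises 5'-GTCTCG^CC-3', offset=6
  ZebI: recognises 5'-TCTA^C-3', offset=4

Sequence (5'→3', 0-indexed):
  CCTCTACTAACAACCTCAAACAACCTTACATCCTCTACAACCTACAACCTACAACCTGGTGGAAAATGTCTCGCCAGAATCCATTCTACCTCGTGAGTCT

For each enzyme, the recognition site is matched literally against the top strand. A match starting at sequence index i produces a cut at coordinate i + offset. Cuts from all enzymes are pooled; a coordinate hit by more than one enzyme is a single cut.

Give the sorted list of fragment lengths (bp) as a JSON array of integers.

[4,7,7,8,10,13,15,18,18]

Per-enzyme occurrences:
  WciIV ACAACCT/5: at [9, 19, 36, 43, 50] ⇒ [14, 24, 41, 48, 55]
  GruI GTCTCGCC/6: at [67] ⇒ [73]
  ZebI TCTAC/4: at [2, 33, 84] ⇒ [6, 37, 88]

All cut coordinates (distinct, sorted): [6, 14, 24, 37, 41, 48, 55, 73, 88]

Fragments:
  6→14: 8 bp
  14→24: 10 bp
  24→37: 13 bp
  37→41: 4 bp
  41→48: 7 bp
  48→55: 7 bp
  55→73: 18 bp
  73→88: 15 bp
  88→6 (wrap): 100-88+6 = 18 bp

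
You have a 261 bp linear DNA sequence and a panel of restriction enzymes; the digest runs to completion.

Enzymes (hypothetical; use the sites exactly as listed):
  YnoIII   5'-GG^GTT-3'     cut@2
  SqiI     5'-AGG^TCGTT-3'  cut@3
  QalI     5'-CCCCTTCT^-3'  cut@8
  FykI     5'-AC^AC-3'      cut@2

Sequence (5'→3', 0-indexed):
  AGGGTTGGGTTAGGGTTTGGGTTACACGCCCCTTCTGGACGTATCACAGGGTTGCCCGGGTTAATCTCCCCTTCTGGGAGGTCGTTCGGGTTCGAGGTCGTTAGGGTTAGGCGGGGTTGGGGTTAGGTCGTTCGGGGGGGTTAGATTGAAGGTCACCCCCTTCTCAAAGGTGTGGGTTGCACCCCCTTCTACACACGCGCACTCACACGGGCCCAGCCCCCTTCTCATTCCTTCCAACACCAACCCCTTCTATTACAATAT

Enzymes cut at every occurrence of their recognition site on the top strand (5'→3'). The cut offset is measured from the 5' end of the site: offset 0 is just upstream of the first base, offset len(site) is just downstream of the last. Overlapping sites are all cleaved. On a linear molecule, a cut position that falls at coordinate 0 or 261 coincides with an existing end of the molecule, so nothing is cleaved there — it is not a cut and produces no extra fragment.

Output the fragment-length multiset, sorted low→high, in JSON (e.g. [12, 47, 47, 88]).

Site scan:
  YnoIII GGGTT/2: at [1, 6, 12, 18, 48, 57, 87, 103, 113, 119, 137, 173] ⇒ [3, 8, 14, 20, 50, 59, 89, 105, 115, 121, 139, 175]
  SqiI AGGTCGTT/3: at [78, 94, 124] ⇒ [81, 97, 127]
  QalI CCCCTTCT/8: at [28, 67, 156, 182, 217, 243] ⇒ [36, 75, 164, 190, 225, 251]
  FykI ACAC/2: at [23, 190, 192, 204, 236] ⇒ [25, 192, 194, 206, 238]

Pooled cuts: [3, 8, 14, 20, 25, 36, 50, 59, 75, 81, 89, 97, 105, 115, 121, 127, 139, 164, 175, 190, 192, 194, 206, 225, 238, 251]

Fragments:
  [0,3): 3 bp
  [3,8): 5 bp
  [8,14): 6 bp
  [14,20): 6 bp
  [20,25): 5 bp
  [25,36): 11 bp
  [36,50): 14 bp
  [50,59): 9 bp
  [59,75): 16 bp
  [75,81): 6 bp
  [81,89): 8 bp
  [89,97): 8 bp
  [97,105): 8 bp
  [105,115): 10 bp
  [115,121): 6 bp
  [121,127): 6 bp
  [127,139): 12 bp
  [139,164): 25 bp
  [164,175): 11 bp
  [175,190): 15 bp
  [190,192): 2 bp
  [192,194): 2 bp
  [194,206): 12 bp
  [206,225): 19 bp
  [225,238): 13 bp
  [238,251): 13 bp
  [251,261): 10 bp

[2,2,3,5,5,6,6,6,6,6,8,8,8,9,10,10,11,11,12,12,13,13,14,15,16,19,25]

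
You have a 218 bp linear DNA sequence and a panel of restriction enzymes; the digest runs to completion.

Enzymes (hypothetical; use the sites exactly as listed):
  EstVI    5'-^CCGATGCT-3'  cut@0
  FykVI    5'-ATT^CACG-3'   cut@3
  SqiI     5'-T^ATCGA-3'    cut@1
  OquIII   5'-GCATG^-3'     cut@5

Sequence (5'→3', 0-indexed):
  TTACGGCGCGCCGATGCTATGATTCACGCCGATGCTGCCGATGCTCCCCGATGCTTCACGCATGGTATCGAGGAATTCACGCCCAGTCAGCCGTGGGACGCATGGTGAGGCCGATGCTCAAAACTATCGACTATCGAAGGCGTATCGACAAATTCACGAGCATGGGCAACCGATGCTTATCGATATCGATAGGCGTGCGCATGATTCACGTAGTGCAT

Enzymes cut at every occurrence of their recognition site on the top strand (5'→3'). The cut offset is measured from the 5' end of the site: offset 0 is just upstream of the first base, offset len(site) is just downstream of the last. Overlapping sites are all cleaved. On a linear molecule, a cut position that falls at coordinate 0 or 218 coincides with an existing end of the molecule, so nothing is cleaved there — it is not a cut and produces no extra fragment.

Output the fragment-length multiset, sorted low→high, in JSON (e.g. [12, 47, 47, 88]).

Per-enzyme occurrences:
  EstVI (CCGATGCT, off=0): starts [10, 28, 37, 47, 110, 169] → cuts [10, 28, 37, 47, 110, 169]
  FykVI (ATTCACG, off=3): starts [21, 74, 151, 203] → cuts [24, 77, 154, 206]
  SqiI (TATCGA, off=1): starts [65, 124, 131, 142, 177, 183] → cuts [66, 125, 132, 143, 178, 184]
  OquIII (GCATG, off=5): starts [59, 99, 159, 198] → cuts [64, 104, 164, 203]

All cut coordinates (distinct, sorted): [10, 24, 28, 37, 47, 64, 66, 77, 104, 110, 125, 132, 143, 154, 164, 169, 178, 184, 203, 206]

Fragment lengths:
  [0,10): 10 bp
  [10,24): 14 bp
  [24,28): 4 bp
  [28,37): 9 bp
  [37,47): 10 bp
  [47,64): 17 bp
  [64,66): 2 bp
  [66,77): 11 bp
  [77,104): 27 bp
  [104,110): 6 bp
  [110,125): 15 bp
  [125,132): 7 bp
  [132,143): 11 bp
  [143,154): 11 bp
  [154,164): 10 bp
  [164,169): 5 bp
  [169,178): 9 bp
  [178,184): 6 bp
  [184,203): 19 bp
  [203,206): 3 bp
  [206,218): 12 bp

[2,3,4,5,6,6,7,9,9,10,10,10,11,11,11,12,14,15,17,19,27]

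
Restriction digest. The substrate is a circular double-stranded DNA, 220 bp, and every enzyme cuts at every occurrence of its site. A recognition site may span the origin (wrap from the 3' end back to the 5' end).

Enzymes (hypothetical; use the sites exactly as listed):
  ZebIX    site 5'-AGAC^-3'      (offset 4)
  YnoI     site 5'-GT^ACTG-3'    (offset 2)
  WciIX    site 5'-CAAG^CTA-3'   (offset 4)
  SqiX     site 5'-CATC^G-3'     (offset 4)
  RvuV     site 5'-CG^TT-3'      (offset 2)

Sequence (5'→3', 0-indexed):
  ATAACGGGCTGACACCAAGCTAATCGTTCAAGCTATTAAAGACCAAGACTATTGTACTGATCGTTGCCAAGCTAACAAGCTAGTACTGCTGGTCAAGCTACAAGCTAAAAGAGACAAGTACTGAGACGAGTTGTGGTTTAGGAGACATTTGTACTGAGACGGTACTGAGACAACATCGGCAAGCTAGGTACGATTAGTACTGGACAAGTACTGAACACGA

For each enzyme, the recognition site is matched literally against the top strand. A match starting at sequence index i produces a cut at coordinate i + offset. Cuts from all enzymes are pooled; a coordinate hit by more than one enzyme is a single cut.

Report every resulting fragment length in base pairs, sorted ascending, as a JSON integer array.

Scan for sites:
  ZebIX AGAC/4: at [39, 45, 111, 123, 142, 156, 167] ⇒ [43, 49, 115, 127, 146, 160, 171]
  YnoI GTACTG/2: at [53, 82, 117, 150, 161, 196, 207] ⇒ [55, 84, 119, 152, 163, 198, 209]
  WciIX CAAGCTA/4: at [15, 28, 67, 75, 93, 100, 179] ⇒ [19, 32, 71, 79, 97, 104, 183]
  SqiX CATCG/4: at [173] ⇒ [177]
  RvuV CGTT/2: at [24, 61] ⇒ [26, 63]

All cut coordinates (distinct, sorted): [19, 26, 32, 43, 49, 55, 63, 71, 79, 84, 97, 104, 115, 119, 127, 146, 152, 160, 163, 171, 177, 183, 198, 209]

Fragment lengths:
  19→26: 7 bp
  26→32: 6 bp
  32→43: 11 bp
  43→49: 6 bp
  49→55: 6 bp
  55→63: 8 bp
  63→71: 8 bp
  71→79: 8 bp
  79→84: 5 bp
  84→97: 13 bp
  97→104: 7 bp
  104→115: 11 bp
  115→119: 4 bp
  119→127: 8 bp
  127→146: 19 bp
  146→152: 6 bp
  152→160: 8 bp
  160→163: 3 bp
  163→171: 8 bp
  171→177: 6 bp
  177→183: 6 bp
  183→198: 15 bp
  198→209: 11 bp
  209→19 (wrap): 220-209+19 = 30 bp

[3,4,5,6,6,6,6,6,6,7,7,8,8,8,8,8,8,11,11,11,13,15,19,30]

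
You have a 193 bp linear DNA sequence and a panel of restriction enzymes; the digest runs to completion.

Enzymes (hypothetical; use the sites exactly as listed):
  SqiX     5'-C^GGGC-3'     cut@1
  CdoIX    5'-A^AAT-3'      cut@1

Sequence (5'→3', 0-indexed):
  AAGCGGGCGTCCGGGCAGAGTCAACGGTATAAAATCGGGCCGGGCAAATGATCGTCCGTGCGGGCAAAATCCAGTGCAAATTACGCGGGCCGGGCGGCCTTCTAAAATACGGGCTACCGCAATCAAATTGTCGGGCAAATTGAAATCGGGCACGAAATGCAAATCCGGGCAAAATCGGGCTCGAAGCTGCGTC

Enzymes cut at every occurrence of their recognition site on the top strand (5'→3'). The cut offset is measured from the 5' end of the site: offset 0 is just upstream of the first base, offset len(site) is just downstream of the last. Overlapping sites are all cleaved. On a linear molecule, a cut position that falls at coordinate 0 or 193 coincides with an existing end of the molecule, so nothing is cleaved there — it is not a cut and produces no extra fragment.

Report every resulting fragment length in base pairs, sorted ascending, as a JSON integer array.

[4,4,4,4,5,5,5,5,5,5,6,6,6,6,7,8,8,8,11,14,15,15,17,20]

Per-enzyme occurrences:
  SqiX (CGGGC, off=1): starts [3, 11, 35, 40, 60, 85, 90, 109, 131, 146, 165, 175] → cuts [4, 12, 36, 41, 61, 86, 91, 110, 132, 147, 166, 176]
  CdoIX (AAAT, off=1): starts [31, 45, 66, 77, 104, 124, 136, 142, 154, 160, 171] → cuts [32, 46, 67, 78, 105, 125, 137, 143, 155, 161, 172]

Pooled cuts: [4, 12, 32, 36, 41, 46, 61, 67, 78, 86, 91, 105, 110, 125, 132, 137, 143, 147, 155, 161, 166, 172, 176]

Fragments:
  [0,4): 4 bp
  [4,12): 8 bp
  [12,32): 20 bp
  [32,36): 4 bp
  [36,41): 5 bp
  [41,46): 5 bp
  [46,61): 15 bp
  [61,67): 6 bp
  [67,78): 11 bp
  [78,86): 8 bp
  [86,91): 5 bp
  [91,105): 14 bp
  [105,110): 5 bp
  [110,125): 15 bp
  [125,132): 7 bp
  [132,137): 5 bp
  [137,143): 6 bp
  [143,147): 4 bp
  [147,155): 8 bp
  [155,161): 6 bp
  [161,166): 5 bp
  [166,172): 6 bp
  [172,176): 4 bp
  [176,193): 17 bp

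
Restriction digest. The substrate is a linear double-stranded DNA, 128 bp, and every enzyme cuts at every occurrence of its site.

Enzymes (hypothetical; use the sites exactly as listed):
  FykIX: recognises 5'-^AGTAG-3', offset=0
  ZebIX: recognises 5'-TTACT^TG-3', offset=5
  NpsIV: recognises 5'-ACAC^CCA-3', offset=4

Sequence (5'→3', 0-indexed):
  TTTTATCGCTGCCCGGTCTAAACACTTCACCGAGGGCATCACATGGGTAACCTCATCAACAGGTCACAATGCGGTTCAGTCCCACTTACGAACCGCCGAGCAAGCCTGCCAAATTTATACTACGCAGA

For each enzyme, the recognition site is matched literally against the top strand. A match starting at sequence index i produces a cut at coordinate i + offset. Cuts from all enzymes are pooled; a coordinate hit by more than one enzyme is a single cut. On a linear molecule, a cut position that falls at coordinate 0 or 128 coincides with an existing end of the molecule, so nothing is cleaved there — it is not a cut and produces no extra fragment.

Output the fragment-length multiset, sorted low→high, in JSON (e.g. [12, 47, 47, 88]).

Scan for sites:
  FykIX (AGTAG, off=0): no sites
  ZebIX (TTACTTG, off=5): no sites
  NpsIV (ACACCCA, off=4): no sites

Pooled cuts: ∅

Fragments:
  no cuts → one linear fragment of 128 bp

[128]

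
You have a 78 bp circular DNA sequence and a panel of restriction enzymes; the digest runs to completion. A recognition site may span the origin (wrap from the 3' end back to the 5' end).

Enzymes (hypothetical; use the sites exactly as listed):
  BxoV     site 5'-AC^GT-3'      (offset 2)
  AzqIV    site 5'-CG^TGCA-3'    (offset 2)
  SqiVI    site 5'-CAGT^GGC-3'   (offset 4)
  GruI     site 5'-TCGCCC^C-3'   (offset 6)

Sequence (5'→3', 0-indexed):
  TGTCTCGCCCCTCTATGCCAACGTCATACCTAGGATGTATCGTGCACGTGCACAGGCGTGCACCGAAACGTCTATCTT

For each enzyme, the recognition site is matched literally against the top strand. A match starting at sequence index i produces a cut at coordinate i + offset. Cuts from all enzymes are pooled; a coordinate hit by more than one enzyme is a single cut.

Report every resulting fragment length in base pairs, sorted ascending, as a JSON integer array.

[1,5,10,11,12,19,20]

Scan for sites:
  BxoV ACGT/2: at [20, 45, 67] ⇒ [22, 47, 69]
  AzqIV CGTGCA/2: at [40, 46, 56] ⇒ [42, 48, 58]
  SqiVI (CAGTGGC, off=4): no sites
  GruI TCGCCCC/6: at [4] ⇒ [10]

Pooled cuts: [10, 22, 42, 47, 48, 58, 69]

Fragments:
  10→22: 12 bp
  22→42: 20 bp
  42→47: 5 bp
  47→48: 1 bp
  48→58: 10 bp
  58→69: 11 bp
  69→10 (wrap): 78-69+10 = 19 bp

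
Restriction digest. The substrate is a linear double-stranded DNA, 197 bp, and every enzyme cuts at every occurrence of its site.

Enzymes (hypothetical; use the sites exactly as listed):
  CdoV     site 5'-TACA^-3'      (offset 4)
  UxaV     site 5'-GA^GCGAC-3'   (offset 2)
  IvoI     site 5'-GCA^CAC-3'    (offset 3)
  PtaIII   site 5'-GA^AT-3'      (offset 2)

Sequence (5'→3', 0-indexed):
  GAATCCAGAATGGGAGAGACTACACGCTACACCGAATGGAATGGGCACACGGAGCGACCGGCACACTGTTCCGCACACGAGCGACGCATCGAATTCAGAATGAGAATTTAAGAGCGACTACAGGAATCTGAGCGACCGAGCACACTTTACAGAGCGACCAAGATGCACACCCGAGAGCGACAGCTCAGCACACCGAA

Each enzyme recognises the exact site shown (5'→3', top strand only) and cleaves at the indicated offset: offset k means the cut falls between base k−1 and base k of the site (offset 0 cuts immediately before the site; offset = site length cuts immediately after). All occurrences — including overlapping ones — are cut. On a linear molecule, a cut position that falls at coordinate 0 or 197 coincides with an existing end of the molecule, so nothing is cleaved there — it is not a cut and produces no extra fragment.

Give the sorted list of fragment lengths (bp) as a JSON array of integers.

Site scan:
  CdoV TACA/4: at [20, 27, 118, 147] ⇒ [24, 31, 122, 151]
  UxaV GAGCGAC/2: at [51, 78, 111, 129, 151, 174] ⇒ [53, 80, 113, 131, 153, 176]
  IvoI GCACAC/3: at [44, 60, 72, 139, 164, 187] ⇒ [47, 63, 75, 142, 167, 190]
  PtaIII GAAT/2: at [0, 7, 33, 38, 90, 97, 103, 123] ⇒ [2, 9, 35, 40, 92, 99, 105, 125]

All cut coordinates (distinct, sorted): [2, 9, 24, 31, 35, 40, 47, 53, 63, 75, 80, 92, 99, 105, 113, 122, 125, 131, 142, 151, 153, 167, 176, 190]

Fragment lengths:
  [0,2): 2 bp
  [2,9): 7 bp
  [9,24): 15 bp
  [24,31): 7 bp
  [31,35): 4 bp
  [35,40): 5 bp
  [40,47): 7 bp
  [47,53): 6 bp
  [53,63): 10 bp
  [63,75): 12 bp
  [75,80): 5 bp
  [80,92): 12 bp
  [92,99): 7 bp
  [99,105): 6 bp
  [105,113): 8 bp
  [113,122): 9 bp
  [122,125): 3 bp
  [125,131): 6 bp
  [131,142): 11 bp
  [142,151): 9 bp
  [151,153): 2 bp
  [153,167): 14 bp
  [167,176): 9 bp
  [176,190): 14 bp
  [190,197): 7 bp

[2,2,3,4,5,5,6,6,6,7,7,7,7,7,8,9,9,9,10,11,12,12,14,14,15]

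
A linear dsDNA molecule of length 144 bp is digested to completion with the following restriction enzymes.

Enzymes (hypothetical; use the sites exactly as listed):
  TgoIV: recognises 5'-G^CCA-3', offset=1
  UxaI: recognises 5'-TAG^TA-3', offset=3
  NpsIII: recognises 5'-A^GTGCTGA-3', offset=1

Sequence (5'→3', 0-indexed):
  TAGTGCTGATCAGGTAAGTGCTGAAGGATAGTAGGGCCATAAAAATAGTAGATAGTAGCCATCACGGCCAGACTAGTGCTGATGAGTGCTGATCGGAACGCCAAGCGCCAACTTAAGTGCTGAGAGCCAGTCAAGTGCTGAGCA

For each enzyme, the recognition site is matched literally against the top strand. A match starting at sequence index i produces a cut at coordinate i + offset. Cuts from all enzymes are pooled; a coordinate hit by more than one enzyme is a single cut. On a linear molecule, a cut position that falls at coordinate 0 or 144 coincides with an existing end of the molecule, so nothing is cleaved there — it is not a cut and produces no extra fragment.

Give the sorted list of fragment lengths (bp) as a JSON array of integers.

[2,3,5,7,7,8,8,9,9,10,10,10,12,14,15,15]

Per-enzyme occurrences:
  TgoIV (GCCA, off=1): starts [35, 57, 66, 99, 106, 125] → cuts [36, 58, 67, 100, 107, 126]
  UxaI (TAGTA, off=3): starts [28, 45, 52] → cuts [31, 48, 55]
  NpsIII (AGTGCTGA, off=1): starts [1, 16, 74, 84, 115, 133] → cuts [2, 17, 75, 85, 116, 134]

All cut coordinates (distinct, sorted): [2, 17, 31, 36, 48, 55, 58, 67, 75, 85, 100, 107, 116, 126, 134]

Fragments:
  [0,2): 2 bp
  [2,17): 15 bp
  [17,31): 14 bp
  [31,36): 5 bp
  [36,48): 12 bp
  [48,55): 7 bp
  [55,58): 3 bp
  [58,67): 9 bp
  [67,75): 8 bp
  [75,85): 10 bp
  [85,100): 15 bp
  [100,107): 7 bp
  [107,116): 9 bp
  [116,126): 10 bp
  [126,134): 8 bp
  [134,144): 10 bp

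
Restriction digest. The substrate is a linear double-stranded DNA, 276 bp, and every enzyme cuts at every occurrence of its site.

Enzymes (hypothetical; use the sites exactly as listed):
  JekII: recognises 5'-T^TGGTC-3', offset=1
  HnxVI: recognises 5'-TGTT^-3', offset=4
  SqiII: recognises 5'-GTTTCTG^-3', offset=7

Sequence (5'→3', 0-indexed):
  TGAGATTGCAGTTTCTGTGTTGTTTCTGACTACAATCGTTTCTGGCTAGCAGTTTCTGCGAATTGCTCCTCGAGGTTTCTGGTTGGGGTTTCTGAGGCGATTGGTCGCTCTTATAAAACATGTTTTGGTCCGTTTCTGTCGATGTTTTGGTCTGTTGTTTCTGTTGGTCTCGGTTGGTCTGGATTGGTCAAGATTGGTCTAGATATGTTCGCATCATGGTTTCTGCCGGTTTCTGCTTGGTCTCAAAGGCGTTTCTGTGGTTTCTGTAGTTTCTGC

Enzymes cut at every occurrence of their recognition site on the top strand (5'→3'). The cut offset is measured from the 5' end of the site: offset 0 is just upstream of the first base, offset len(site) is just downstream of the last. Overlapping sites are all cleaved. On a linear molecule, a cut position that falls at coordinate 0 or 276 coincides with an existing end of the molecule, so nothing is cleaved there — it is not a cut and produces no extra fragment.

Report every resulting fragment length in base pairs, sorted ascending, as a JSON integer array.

[1,1,1,1,1,2,3,3,4,4,4,7,8,9,9,9,9,10,10,10,13,13,14,15,16,16,17,20,23,23]

Per-enzyme occurrences:
  JekII (TTGGTC, off=1): starts [100, 124, 146, 163, 173, 183, 193, 236] → cuts [101, 125, 147, 164, 174, 184, 194, 237]
  HnxVI (TGTT, off=4): starts [17, 20, 120, 142, 152, 155, 161, 205] → cuts [21, 24, 124, 146, 156, 159, 165, 209]
  SqiII (GTTTCTG, off=7): starts [10, 21, 37, 51, 74, 87, 131, 156, 218, 228, 250, 259, 268] → cuts [17, 28, 44, 58, 81, 94, 138, 163, 225, 235, 257, 266, 275]

All cut coordinates (distinct, sorted): [17, 21, 24, 28, 44, 58, 81, 94, 101, 124, 125, 138, 146, 147, 156, 159, 163, 164, 165, 174, 184, 194, 209, 225, 235, 237, 257, 266, 275]

Fragments:
  [0,17): 17 bp
  [17,21): 4 bp
  [21,24): 3 bp
  [24,28): 4 bp
  [28,44): 16 bp
  [44,58): 14 bp
  [58,81): 23 bp
  [81,94): 13 bp
  [94,101): 7 bp
  [101,124): 23 bp
  [124,125): 1 bp
  [125,138): 13 bp
  [138,146): 8 bp
  [146,147): 1 bp
  [147,156): 9 bp
  [156,159): 3 bp
  [159,163): 4 bp
  [163,164): 1 bp
  [164,165): 1 bp
  [165,174): 9 bp
  [174,184): 10 bp
  [184,194): 10 bp
  [194,209): 15 bp
  [209,225): 16 bp
  [225,235): 10 bp
  [235,237): 2 bp
  [237,257): 20 bp
  [257,266): 9 bp
  [266,275): 9 bp
  [275,276): 1 bp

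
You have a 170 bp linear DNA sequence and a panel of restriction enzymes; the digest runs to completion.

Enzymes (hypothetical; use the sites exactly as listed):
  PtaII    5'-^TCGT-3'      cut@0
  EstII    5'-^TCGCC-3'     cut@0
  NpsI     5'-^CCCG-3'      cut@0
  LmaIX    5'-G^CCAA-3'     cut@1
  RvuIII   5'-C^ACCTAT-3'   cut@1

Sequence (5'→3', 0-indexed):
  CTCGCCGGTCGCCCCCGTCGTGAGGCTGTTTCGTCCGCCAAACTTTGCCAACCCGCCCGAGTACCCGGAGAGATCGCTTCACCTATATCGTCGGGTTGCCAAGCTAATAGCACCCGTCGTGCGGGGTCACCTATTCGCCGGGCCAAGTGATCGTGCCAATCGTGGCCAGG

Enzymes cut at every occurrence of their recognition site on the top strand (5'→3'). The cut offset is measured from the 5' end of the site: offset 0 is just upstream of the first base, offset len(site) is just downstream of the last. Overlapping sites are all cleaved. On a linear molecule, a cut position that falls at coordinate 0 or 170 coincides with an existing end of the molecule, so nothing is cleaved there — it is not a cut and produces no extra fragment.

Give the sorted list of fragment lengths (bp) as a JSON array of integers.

Scan for sites:
  PtaII TCGT/0: at [17, 30, 87, 116, 150, 159] ⇒ [17, 30, 87, 116, 150, 159]
  EstII TCGCC/0: at [1, 8, 134] ⇒ [1, 8, 134]
  NpsI CCCG/0: at [13, 51, 55, 63, 112] ⇒ [13, 51, 55, 63, 112]
  LmaIX GCCAA/1: at [36, 46, 97, 141, 154] ⇒ [37, 47, 98, 142, 155]
  RvuIII CACCTAT/1: at [79, 127] ⇒ [80, 128]

Pooled cuts: [1, 8, 13, 17, 30, 37, 47, 51, 55, 63, 80, 87, 98, 112, 116, 128, 134, 142, 150, 155, 159]

Fragments:
  [0,1): 1 bp
  [1,8): 7 bp
  [8,13): 5 bp
  [13,17): 4 bp
  [17,30): 13 bp
  [30,37): 7 bp
  [37,47): 10 bp
  [47,51): 4 bp
  [51,55): 4 bp
  [55,63): 8 bp
  [63,80): 17 bp
  [80,87): 7 bp
  [87,98): 11 bp
  [98,112): 14 bp
  [112,116): 4 bp
  [116,128): 12 bp
  [128,134): 6 bp
  [134,142): 8 bp
  [142,150): 8 bp
  [150,155): 5 bp
  [155,159): 4 bp
  [159,170): 11 bp

[1,4,4,4,4,4,5,5,6,7,7,7,8,8,8,10,11,11,12,13,14,17]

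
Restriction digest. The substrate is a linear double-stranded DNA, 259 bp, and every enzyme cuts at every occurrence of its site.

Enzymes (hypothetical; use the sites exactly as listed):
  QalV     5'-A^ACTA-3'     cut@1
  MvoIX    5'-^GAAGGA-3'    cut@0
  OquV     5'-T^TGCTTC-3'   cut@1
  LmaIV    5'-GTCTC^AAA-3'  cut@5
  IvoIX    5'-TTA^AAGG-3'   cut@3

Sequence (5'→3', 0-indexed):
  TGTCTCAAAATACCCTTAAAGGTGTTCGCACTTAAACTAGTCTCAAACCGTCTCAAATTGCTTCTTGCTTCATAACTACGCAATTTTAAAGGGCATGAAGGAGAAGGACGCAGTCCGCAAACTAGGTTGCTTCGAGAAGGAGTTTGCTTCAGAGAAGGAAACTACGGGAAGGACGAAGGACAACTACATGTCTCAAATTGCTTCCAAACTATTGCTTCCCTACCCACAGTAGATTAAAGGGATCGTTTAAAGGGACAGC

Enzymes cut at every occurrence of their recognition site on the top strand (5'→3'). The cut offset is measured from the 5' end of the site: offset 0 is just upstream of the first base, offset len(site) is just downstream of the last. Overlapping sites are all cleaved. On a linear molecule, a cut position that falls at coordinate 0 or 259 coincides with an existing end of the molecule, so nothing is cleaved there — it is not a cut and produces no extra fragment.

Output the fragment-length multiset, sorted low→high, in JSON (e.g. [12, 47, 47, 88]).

Per-enzyme occurrences:
  QalV AACTA/1: at [34, 73, 119, 159, 181, 206] ⇒ [35, 74, 120, 160, 182, 207]
  MvoIX GAAGGA/0: at [96, 102, 135, 153, 167, 174] ⇒ [96, 102, 135, 153, 167, 174]
  OquV TTGCTTC/1: at [57, 64, 126, 143, 197, 211] ⇒ [58, 65, 127, 144, 198, 212]
  LmaIV GTCTCAAA/5: at [1, 39, 49, 189] ⇒ [6, 44, 54, 194]
  IvoIX TTAAAGG/3: at [15, 85, 233, 246] ⇒ [18, 88, 236, 249]

All cut coordinates (distinct, sorted): [6, 18, 35, 44, 54, 58, 65, 74, 88, 96, 102, 120, 127, 135, 144, 153, 160, 167, 174, 182, 194, 198, 207, 212, 236, 249]

Fragments:
  [0,6): 6 bp
  [6,18): 12 bp
  [18,35): 17 bp
  [35,44): 9 bp
  [44,54): 10 bp
  [54,58): 4 bp
  [58,65): 7 bp
  [65,74): 9 bp
  [74,88): 14 bp
  [88,96): 8 bp
  [96,102): 6 bp
  [102,120): 18 bp
  [120,127): 7 bp
  [127,135): 8 bp
  [135,144): 9 bp
  [144,153): 9 bp
  [153,160): 7 bp
  [160,167): 7 bp
  [167,174): 7 bp
  [174,182): 8 bp
  [182,194): 12 bp
  [194,198): 4 bp
  [198,207): 9 bp
  [207,212): 5 bp
  [212,236): 24 bp
  [236,249): 13 bp
  [249,259): 10 bp

[4,4,5,6,6,7,7,7,7,7,8,8,8,9,9,9,9,9,10,10,12,12,13,14,17,18,24]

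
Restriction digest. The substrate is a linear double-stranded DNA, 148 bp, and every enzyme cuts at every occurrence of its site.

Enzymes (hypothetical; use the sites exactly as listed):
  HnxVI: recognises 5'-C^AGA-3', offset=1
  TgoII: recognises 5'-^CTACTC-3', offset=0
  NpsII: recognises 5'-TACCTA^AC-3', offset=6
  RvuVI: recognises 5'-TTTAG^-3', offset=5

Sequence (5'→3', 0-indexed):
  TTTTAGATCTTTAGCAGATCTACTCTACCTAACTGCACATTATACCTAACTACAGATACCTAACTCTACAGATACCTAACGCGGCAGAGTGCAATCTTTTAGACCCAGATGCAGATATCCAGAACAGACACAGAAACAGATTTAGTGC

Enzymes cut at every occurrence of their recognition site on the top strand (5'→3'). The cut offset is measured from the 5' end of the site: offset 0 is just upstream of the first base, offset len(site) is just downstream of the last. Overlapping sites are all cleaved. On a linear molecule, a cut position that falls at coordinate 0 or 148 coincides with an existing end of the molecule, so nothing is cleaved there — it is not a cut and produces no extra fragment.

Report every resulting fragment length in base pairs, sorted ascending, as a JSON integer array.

Per-enzyme occurrences:
  HnxVI (CAGA, off=1): starts [14, 52, 68, 84, 105, 111, 119, 124, 130, 136] → cuts [15, 53, 69, 85, 106, 112, 120, 125, 131, 137]
  TgoII (CTACTC, off=0): starts [19] → cuts [19]
  NpsII (TACCTAAC, off=6): starts [25, 42, 56, 72] → cuts [31, 48, 62, 78]
  RvuVI (TTTAG, off=5): starts [1, 9, 97, 140] → cuts [6, 14, 102, 145]

All cut coordinates (distinct, sorted): [6, 14, 15, 19, 31, 48, 53, 62, 69, 78, 85, 102, 106, 112, 120, 125, 131, 137, 145]

Fragments:
  [0,6): 6 bp
  [6,14): 8 bp
  [14,15): 1 bp
  [15,19): 4 bp
  [19,31): 12 bp
  [31,48): 17 bp
  [48,53): 5 bp
  [53,62): 9 bp
  [62,69): 7 bp
  [69,78): 9 bp
  [78,85): 7 bp
  [85,102): 17 bp
  [102,106): 4 bp
  [106,112): 6 bp
  [112,120): 8 bp
  [120,125): 5 bp
  [125,131): 6 bp
  [131,137): 6 bp
  [137,145): 8 bp
  [145,148): 3 bp

[1,3,4,4,5,5,6,6,6,6,7,7,8,8,8,9,9,12,17,17]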